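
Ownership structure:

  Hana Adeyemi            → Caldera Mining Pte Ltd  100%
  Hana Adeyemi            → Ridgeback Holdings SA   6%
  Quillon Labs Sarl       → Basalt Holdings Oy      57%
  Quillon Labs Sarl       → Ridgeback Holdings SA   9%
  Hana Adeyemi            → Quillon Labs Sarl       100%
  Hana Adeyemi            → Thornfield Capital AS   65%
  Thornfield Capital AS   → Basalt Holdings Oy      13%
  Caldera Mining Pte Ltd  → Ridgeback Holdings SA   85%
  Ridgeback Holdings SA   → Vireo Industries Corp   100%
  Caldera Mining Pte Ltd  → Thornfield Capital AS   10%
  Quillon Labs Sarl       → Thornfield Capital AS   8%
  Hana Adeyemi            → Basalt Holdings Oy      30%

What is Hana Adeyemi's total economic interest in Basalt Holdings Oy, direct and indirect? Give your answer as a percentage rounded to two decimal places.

Hana reaches Basalt along 5 paths.
Via Quillon → Thornfield: 100% × 8% × 13% = 1.04%.
Via Thornfield: 65% × 13% = 8.45%.
Via Caldera → Thornfield: 100% × 10% × 13% = 1.3%.
Via Quillon: 100% × 57% = 57%.
Direct stake: 30% = 30%.
Total: 1.04% + 8.45% + 1.3% + 57% + 30% = 97.79%.

97.79%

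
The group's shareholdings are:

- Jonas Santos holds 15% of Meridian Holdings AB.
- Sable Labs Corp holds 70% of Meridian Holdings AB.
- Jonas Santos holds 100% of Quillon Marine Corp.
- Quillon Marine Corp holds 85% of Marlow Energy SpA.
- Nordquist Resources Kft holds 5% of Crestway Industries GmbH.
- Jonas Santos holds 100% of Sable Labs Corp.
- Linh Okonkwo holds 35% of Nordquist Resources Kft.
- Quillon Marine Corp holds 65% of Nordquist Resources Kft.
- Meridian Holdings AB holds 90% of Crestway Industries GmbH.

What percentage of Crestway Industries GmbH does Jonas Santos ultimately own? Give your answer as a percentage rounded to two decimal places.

79.75%

Jonas reaches Crestway along 3 paths.
Via Meridian: 15% × 90% = 13.5%.
Via Sable → Meridian: 100% × 70% × 90% = 63%.
Via Quillon → Nordquist: 100% × 65% × 5% = 3.25%.
Total: 13.5% + 63% + 3.25% = 79.75%.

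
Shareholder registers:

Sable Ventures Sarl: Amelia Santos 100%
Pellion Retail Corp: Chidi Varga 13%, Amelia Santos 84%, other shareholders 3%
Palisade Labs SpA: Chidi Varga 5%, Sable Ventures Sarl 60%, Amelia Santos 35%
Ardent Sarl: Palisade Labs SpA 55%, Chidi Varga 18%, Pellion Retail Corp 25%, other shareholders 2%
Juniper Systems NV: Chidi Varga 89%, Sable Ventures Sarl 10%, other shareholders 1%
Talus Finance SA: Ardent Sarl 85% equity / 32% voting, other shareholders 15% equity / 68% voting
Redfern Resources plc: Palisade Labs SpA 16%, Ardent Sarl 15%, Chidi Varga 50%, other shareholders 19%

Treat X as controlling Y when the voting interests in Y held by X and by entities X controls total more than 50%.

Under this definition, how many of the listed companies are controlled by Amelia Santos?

Amelia holds 100% of Sable, so Amelia controls Sable.
Amelia holds 84% of Pellion, so Amelia controls Pellion.
Sable and Amelia together hold 60% + 35% = 95% of Palisade, so Amelia controls Palisade.
Palisade and Pellion together hold 55% + 25% = 80% of Ardent, so Amelia controls Ardent.
No other company's threshold is met.
Amelia controls 4 companies.

4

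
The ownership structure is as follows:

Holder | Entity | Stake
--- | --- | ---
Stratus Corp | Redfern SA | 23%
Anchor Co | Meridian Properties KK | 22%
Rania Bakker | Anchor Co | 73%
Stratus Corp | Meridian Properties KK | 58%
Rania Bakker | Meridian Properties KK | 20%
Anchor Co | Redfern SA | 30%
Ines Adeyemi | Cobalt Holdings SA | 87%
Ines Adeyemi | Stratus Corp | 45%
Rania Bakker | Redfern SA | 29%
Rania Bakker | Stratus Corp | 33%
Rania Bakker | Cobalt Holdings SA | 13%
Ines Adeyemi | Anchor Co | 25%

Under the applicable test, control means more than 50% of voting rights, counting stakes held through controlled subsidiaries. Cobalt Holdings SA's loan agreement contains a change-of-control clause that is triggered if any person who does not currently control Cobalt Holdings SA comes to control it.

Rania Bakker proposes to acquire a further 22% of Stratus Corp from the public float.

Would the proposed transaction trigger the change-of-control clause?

The purchase changes only Rania's holdings, so Rania is the only person who could newly come to control Cobalt.
Rania holds 73% of Anchor, so Rania controls Anchor.
Rania and Anchor together hold 29% + 30% = 59% of Redfern, so Rania controls Redfern.
In Cobalt, Rania's side holds only 13%, not > 50%.
So before the transaction, Rania does not control Cobalt.
After the purchase, Rania's direct stake in Stratus rises to 33% + 22% = 55%.
Rania holds 55% of Stratus, so Rania controls Stratus.
Stratus and Rania and Anchor together hold 23% + 29% + 30% = 82% of Redfern, so Rania controls Redfern.
Stratus and Anchor and Rania together hold 58% + 22% + 20% = 100% of Meridian, so Rania controls Meridian.
After the transaction, Rania's side holds 13% of Cobalt, not > 50%, so Rania still does not control Cobalt.
No new person acquires control, so the clause is not triggered.

No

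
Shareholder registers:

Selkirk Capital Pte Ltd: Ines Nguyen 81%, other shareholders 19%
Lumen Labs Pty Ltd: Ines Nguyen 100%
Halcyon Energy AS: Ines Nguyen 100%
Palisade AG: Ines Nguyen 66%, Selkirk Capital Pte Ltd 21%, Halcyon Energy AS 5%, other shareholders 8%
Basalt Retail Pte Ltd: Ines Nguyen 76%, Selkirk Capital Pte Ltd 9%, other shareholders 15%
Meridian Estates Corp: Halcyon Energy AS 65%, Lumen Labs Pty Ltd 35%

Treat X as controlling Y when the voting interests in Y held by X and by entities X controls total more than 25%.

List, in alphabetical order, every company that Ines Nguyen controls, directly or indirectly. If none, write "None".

Basalt Retail Pte Ltd, Halcyon Energy AS, Lumen Labs Pty Ltd, Meridian Estates Corp, Palisade AG, Selkirk Capital Pte Ltd

Ines holds 81% of Selkirk, so Ines controls Selkirk.
Ines holds 100% of Lumen, so Ines controls Lumen.
Ines holds 100% of Halcyon, so Ines controls Halcyon.
Ines and Selkirk and Halcyon together hold 66% + 21% + 5% = 92% of Palisade, so Ines controls Palisade.
Ines and Selkirk together hold 76% + 9% = 85% of Basalt, so Ines controls Basalt.
Halcyon and Lumen together hold 65% + 35% = 100% of Meridian, so Ines controls Meridian.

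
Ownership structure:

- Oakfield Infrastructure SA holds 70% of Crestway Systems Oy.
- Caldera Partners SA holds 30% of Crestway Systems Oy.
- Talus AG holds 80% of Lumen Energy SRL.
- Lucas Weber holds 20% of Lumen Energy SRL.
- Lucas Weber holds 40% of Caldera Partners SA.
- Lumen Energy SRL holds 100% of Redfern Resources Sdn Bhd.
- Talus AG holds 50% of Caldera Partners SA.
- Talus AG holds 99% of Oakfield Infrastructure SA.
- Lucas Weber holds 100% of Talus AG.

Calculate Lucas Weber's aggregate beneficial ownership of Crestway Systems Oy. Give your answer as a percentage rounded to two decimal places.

Lucas reaches Crestway along 3 paths.
Via Talus → Caldera: 100% × 50% × 30% = 15%.
Via Caldera: 40% × 30% = 12%.
Via Talus → Oakfield: 100% × 99% × 70% = 69.3%.
Total: 15% + 12% + 69.3% = 96.3%.
Rounded: 96.30%.

96.30%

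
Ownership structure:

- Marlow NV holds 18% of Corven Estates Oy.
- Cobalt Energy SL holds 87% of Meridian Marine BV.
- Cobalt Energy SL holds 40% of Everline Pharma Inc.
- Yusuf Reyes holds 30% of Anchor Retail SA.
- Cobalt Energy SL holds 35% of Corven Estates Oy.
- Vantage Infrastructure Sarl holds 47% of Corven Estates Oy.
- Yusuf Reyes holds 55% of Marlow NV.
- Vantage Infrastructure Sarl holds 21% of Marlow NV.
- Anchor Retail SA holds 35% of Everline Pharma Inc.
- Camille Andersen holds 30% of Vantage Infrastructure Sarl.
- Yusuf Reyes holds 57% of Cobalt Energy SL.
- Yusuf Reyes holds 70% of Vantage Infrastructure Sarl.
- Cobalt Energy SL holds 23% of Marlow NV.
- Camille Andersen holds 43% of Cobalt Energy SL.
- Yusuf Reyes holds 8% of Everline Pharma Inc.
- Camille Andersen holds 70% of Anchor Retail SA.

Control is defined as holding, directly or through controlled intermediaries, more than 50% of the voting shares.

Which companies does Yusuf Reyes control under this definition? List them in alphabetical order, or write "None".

Cobalt Energy SL, Corven Estates Oy, Marlow NV, Meridian Marine BV, Vantage Infrastructure Sarl

Yusuf holds 57% of Cobalt, so Yusuf controls Cobalt.
Yusuf holds 70% of Vantage, so Yusuf controls Vantage.
Vantage and Yusuf and Cobalt together hold 21% + 55% + 23% = 99% of Marlow, so Yusuf controls Marlow.
Cobalt holds 87% of Meridian, so Yusuf controls Meridian.
Cobalt and Vantage and Marlow together hold 35% + 47% + 18% = 100% of Corven, so Yusuf controls Corven.
No other company's threshold is met.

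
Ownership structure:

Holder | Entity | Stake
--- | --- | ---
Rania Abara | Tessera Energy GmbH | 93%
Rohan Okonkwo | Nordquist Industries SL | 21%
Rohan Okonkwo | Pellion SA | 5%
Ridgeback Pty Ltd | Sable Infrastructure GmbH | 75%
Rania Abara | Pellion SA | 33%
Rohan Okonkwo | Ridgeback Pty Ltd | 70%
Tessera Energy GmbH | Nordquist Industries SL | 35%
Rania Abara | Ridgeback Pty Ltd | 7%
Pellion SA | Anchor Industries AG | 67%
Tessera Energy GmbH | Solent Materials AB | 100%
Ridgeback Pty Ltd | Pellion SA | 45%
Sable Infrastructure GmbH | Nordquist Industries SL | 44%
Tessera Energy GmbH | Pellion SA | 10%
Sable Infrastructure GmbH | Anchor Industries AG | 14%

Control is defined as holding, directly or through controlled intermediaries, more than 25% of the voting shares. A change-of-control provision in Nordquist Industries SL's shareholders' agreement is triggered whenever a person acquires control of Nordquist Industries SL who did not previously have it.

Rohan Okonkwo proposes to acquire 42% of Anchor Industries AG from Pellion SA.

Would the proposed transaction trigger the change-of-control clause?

No

The purchase adds only to Rohan's holdings (Pellion's stake shrinks), so Rohan is the only person who could newly come to control Nordquist.
Rohan holds 70% of Ridgeback, so Rohan controls Ridgeback.
Ridgeback holds 75% of Sable, so Rohan controls Sable.
Rohan and Sable together hold 21% + 44% = 65% of Nordquist, so Rohan controls Nordquist.
So Rohan already controls Nordquist before the transaction.
After the purchase, Rohan holds 42% of Anchor directly, and Pellion's stake falls to 25%.
Rohan controlled Nordquist already, so this is not a new person acquiring control; every other person's position is unchanged or reduced.
No new person acquires control, so the clause is not triggered.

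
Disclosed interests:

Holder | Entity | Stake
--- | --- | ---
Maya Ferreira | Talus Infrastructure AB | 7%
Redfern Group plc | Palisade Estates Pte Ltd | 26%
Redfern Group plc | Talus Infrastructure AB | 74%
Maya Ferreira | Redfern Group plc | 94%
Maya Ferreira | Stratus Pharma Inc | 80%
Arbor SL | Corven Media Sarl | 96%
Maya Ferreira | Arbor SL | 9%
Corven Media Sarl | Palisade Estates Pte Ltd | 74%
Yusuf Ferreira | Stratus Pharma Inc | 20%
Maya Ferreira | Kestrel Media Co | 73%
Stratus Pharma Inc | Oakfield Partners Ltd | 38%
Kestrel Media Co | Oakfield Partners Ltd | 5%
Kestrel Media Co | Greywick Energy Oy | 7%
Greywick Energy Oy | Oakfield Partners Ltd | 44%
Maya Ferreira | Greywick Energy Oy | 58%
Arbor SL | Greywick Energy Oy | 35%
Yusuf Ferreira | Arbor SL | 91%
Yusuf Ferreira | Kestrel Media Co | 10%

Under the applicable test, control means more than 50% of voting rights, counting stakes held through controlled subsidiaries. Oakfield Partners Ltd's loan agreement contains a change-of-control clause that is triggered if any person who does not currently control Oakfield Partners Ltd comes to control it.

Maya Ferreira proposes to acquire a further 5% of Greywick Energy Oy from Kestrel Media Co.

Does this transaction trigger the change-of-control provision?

No

The purchase adds only to Maya's holdings (Kestrel's stake shrinks), so Maya is the only person who could newly come to control Oakfield.
Maya holds 73% of Kestrel, so Maya controls Kestrel.
Maya and Kestrel together hold 58% + 7% = 65% of Greywick, so Maya controls Greywick.
Maya holds 80% of Stratus, so Maya controls Stratus.
Stratus and Kestrel and Greywick together hold 38% + 5% + 44% = 87% of Oakfield, so Maya controls Oakfield.
So Maya already controls Oakfield before the transaction.
After the purchase, Maya's direct stake in Greywick rises to 58% + 5% = 63%, and Kestrel's stake falls to 2%.
Maya controlled Oakfield already, so this is not a new person acquiring control; every other person's position is unchanged or reduced.
No new person acquires control, so the clause is not triggered.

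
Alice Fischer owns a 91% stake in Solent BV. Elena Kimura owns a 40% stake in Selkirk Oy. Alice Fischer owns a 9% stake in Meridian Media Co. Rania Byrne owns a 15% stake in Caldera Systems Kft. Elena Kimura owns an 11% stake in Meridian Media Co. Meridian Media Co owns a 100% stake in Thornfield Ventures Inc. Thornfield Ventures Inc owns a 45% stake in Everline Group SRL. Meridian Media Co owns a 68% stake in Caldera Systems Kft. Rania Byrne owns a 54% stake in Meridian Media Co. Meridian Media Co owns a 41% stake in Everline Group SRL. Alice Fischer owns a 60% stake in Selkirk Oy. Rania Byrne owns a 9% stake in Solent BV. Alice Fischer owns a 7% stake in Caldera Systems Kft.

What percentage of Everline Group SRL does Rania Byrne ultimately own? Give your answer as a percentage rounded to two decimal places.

Rania reaches Everline along 2 paths.
Via Meridian: 54% × 41% = 22.14%.
Via Meridian → Thornfield: 54% × 100% × 45% = 24.3%.
Total: 22.14% + 24.3% = 46.44%.

46.44%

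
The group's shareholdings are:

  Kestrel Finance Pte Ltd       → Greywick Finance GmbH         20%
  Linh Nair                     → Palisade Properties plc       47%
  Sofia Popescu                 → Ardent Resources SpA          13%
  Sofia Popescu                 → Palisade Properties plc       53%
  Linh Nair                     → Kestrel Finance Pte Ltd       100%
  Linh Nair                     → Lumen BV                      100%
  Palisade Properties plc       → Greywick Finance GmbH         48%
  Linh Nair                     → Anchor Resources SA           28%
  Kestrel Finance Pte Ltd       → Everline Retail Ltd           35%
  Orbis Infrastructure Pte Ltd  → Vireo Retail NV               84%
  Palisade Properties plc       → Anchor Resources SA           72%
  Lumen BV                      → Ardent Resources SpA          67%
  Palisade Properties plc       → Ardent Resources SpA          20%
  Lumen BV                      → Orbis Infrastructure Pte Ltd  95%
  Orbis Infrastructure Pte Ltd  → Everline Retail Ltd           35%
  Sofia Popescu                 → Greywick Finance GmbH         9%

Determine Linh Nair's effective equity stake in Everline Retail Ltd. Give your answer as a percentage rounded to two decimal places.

Linh reaches Everline along 2 paths.
Via Lumen → Orbis: 100% × 95% × 35% = 33.25%.
Via Kestrel: 100% × 35% = 35%.
Total: 33.25% + 35% = 68.25%.

68.25%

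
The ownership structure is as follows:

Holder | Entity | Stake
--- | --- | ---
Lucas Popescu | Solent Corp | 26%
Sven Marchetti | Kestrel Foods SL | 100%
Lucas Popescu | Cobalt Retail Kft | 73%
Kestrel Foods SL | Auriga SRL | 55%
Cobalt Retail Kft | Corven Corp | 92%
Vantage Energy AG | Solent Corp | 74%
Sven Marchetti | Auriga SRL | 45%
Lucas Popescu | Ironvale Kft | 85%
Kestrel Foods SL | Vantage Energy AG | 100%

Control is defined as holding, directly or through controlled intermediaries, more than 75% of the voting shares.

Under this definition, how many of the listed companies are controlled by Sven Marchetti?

Sven holds 100% of Kestrel, so Sven controls Kestrel.
Kestrel and Sven together hold 55% + 45% = 100% of Auriga, so Sven controls Auriga.
Kestrel holds 100% of Vantage, so Sven controls Vantage.
No other company's threshold is met.
Sven controls 3 companies.

3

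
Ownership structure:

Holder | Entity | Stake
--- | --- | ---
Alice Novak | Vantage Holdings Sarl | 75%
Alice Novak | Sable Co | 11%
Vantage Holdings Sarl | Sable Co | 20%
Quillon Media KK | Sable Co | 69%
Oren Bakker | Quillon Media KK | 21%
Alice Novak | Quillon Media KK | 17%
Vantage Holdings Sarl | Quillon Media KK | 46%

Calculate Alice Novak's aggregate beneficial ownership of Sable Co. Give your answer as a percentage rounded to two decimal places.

Alice reaches Sable along 4 paths.
Via Vantage: 75% × 20% = 15%.
Direct stake: 11% = 11%.
Via Vantage → Quillon: 75% × 46% × 69% = 23.805%.
Via Quillon: 17% × 69% = 11.73%.
Total: 15% + 11% + 23.805% + 11.73% = 61.535%.
Rounded: 61.54%.

61.54%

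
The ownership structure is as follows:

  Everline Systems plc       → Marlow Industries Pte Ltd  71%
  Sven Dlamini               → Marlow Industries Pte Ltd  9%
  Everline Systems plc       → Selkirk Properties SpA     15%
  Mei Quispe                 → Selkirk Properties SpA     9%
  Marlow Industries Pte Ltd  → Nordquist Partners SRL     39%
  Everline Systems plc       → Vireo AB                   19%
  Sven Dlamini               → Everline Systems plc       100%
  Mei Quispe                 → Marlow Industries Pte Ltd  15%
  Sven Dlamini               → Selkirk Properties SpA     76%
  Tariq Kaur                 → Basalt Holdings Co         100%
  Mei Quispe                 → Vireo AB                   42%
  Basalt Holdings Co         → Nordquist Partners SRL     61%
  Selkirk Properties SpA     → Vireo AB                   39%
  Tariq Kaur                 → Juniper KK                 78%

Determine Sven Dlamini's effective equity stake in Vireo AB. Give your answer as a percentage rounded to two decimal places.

Sven reaches Vireo along 3 paths.
Via Everline → Selkirk: 100% × 15% × 39% = 5.85%.
Via Selkirk: 76% × 39% = 29.64%.
Via Everline: 100% × 19% = 19%.
Total: 5.85% + 29.64% + 19% = 54.49%.

54.49%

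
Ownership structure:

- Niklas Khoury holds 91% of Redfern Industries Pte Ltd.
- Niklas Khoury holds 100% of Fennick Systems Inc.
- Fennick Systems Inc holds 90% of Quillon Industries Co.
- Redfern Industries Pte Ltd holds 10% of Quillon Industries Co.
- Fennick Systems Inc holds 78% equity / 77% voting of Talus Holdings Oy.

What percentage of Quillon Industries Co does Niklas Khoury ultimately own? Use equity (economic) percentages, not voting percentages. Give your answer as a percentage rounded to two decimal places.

Niklas reaches Quillon along 2 paths.
Via Redfern: 91% × 10% = 9.1%.
Via Fennick: 100% × 90% = 90%.
Total: 9.1% + 90% = 99.1%.
Rounded: 99.10%.

99.10%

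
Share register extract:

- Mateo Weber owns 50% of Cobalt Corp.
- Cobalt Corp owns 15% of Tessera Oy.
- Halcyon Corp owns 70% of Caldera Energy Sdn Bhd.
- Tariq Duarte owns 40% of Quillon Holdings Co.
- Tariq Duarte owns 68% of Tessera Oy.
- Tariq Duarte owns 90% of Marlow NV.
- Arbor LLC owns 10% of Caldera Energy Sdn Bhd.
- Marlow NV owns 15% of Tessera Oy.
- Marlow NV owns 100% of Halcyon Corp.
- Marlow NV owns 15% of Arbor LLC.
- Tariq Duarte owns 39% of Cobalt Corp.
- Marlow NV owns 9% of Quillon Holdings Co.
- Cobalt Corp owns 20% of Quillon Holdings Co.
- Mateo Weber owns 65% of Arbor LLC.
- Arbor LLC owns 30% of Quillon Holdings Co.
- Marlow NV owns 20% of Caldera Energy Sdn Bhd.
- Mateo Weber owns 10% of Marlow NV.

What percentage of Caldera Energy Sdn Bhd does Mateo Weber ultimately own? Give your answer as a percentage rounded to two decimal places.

15.65%

Mateo reaches Caldera along 4 paths.
Via Marlow → Halcyon: 10% × 100% × 70% = 7%.
Via Marlow: 10% × 20% = 2%.
Via Marlow → Arbor: 10% × 15% × 10% = 0.15%.
Via Arbor: 65% × 10% = 6.5%.
Total: 7% + 2% + 0.15% + 6.5% = 15.65%.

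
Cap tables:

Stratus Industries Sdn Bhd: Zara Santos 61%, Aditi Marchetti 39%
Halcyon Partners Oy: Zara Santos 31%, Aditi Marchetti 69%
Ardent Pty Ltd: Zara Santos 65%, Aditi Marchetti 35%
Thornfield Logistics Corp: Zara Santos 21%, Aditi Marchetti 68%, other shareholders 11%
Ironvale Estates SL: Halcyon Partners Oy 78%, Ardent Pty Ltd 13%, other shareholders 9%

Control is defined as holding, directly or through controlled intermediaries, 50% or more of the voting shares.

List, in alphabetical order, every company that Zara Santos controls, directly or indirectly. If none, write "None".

Zara holds 61% of Stratus, so Zara controls Stratus.
Zara holds 65% of Ardent, so Zara controls Ardent.
No other company's threshold is met.

Ardent Pty Ltd, Stratus Industries Sdn Bhd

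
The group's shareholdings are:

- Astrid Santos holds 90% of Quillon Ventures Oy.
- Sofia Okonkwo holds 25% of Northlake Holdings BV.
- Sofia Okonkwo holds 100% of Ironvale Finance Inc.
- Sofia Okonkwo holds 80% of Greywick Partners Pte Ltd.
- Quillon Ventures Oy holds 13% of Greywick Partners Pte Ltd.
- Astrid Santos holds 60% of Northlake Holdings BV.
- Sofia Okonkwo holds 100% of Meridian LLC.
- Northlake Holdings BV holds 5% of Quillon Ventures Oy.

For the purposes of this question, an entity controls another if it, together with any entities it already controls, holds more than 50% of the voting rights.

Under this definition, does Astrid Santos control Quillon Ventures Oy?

Astrid holds 60% of Northlake, so Astrid controls Northlake.
Astrid and Northlake together hold 90% + 5% = 95% of Quillon, so Astrid controls Quillon.

Yes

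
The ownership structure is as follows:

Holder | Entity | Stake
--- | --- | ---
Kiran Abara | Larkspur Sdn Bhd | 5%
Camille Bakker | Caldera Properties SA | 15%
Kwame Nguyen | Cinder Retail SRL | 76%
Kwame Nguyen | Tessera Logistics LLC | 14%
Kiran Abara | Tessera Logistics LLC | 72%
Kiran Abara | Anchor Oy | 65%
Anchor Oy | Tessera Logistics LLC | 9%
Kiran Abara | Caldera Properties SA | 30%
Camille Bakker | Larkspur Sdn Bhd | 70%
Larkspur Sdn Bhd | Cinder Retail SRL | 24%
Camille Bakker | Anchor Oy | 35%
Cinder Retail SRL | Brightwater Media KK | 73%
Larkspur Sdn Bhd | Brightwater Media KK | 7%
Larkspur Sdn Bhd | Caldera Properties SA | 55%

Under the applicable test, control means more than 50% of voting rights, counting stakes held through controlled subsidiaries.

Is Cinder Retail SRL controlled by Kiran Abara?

Kiran holds 65% of Anchor, so Kiran controls Anchor.
Anchor and Kiran together hold 9% + 72% = 81% of Tessera, so Kiran controls Tessera.
Neither Kiran nor any entity Kiran controls holds any voting interest in Cinder.
So Kiran does not control Cinder.

No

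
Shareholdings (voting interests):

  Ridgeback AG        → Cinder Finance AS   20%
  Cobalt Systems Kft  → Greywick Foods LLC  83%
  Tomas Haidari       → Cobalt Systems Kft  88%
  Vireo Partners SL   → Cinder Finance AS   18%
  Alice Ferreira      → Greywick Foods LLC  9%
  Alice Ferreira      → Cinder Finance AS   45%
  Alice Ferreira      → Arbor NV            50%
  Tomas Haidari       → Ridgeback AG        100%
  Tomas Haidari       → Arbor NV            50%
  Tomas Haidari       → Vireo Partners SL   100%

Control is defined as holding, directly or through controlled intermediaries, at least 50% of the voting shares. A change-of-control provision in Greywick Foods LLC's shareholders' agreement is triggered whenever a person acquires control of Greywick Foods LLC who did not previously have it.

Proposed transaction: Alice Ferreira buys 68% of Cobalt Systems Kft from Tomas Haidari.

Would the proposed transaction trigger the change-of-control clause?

The purchase adds only to Alice's holdings (Tomas's stake shrinks), so Alice is the only person who could newly come to control Greywick.
Alice holds 50% of Arbor, so Alice controls Arbor.
In Greywick, Alice's side holds only 9%, not ≥ 50%.
So before the transaction, Alice does not control Greywick.
After the purchase, Alice holds 68% of Cobalt directly, and Tomas's stake falls to 20%.
Alice holds 68% of Cobalt, so Alice controls Cobalt.
Cobalt and Alice together hold 83% + 9% = 92% of Greywick, so Alice controls Greywick.
Alice did not control Greywick before and does after, so the clause is triggered.

Yes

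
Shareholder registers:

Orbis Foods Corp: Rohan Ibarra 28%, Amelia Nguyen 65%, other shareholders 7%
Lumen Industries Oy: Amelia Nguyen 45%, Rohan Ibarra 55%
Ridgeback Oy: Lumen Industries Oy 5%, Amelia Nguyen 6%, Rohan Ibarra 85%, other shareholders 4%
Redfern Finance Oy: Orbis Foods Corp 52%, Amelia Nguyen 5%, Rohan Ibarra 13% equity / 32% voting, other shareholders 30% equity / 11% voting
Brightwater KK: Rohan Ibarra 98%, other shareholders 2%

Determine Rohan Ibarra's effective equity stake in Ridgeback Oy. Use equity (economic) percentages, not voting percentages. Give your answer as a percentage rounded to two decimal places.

87.75%

Rohan reaches Ridgeback along 2 paths.
Via Lumen: 55% × 5% = 2.75%.
Direct stake: 85% = 85%.
Total: 2.75% + 85% = 87.75%.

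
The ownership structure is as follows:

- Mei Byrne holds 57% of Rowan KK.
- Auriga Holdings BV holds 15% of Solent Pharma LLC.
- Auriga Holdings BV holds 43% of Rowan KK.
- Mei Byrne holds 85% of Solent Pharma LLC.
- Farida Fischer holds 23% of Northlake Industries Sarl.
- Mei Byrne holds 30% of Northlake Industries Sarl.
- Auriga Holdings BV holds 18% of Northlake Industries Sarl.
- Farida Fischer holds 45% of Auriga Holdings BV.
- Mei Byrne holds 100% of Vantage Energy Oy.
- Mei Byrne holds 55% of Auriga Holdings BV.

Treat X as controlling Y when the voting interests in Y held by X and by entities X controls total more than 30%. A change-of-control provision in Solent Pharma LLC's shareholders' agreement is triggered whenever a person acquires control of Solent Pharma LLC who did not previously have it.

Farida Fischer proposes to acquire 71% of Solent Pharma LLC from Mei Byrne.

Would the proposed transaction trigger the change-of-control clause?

Yes

The purchase adds only to Farida's holdings (Mei's stake shrinks), so Farida is the only person who could newly come to control Solent.
Farida holds 45% of Auriga, so Farida controls Auriga.
Auriga and Farida together hold 18% + 23% = 41% of Northlake, so Farida controls Northlake.
Auriga holds 43% of Rowan, so Farida controls Rowan.
In Solent, Farida's side holds only 15%, not > 30%.
So before the transaction, Farida does not control Solent.
After the purchase, Farida holds 71% of Solent directly, and Mei's stake falls to 14%.
Auriga and Farida together hold 15% + 71% = 86% of Solent, so Farida controls Solent.
Farida did not control Solent before and does after, so the clause is triggered.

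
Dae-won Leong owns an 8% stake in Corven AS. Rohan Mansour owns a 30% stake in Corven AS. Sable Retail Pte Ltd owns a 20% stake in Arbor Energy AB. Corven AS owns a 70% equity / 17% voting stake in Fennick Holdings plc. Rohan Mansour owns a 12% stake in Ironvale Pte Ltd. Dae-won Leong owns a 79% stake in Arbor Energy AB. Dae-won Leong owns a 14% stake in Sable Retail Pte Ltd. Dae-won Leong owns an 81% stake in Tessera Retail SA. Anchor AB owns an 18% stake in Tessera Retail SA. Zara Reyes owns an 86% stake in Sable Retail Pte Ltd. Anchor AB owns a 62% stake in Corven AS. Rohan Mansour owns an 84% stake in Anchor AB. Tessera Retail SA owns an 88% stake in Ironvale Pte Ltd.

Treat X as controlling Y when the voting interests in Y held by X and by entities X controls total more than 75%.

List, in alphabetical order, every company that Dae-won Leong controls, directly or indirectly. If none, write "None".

Arbor Energy AB, Ironvale Pte Ltd, Tessera Retail SA

Dae-won holds 81% of Tessera, so Dae-won controls Tessera.
Tessera holds 88% of Ironvale, so Dae-won controls Ironvale.
Dae-won holds 79% of Arbor, so Dae-won controls Arbor.
No other company's threshold is met.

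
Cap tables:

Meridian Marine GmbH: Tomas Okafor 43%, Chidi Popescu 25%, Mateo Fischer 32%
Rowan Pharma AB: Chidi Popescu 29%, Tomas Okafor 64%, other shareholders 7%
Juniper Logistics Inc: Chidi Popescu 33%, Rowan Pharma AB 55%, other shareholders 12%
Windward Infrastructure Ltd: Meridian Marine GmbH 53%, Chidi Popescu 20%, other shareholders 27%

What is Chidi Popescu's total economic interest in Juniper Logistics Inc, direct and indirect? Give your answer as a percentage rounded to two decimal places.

Chidi reaches Juniper along 2 paths.
Direct stake: 33% = 33%.
Via Rowan: 29% × 55% = 15.95%.
Total: 33% + 15.95% = 48.95%.

48.95%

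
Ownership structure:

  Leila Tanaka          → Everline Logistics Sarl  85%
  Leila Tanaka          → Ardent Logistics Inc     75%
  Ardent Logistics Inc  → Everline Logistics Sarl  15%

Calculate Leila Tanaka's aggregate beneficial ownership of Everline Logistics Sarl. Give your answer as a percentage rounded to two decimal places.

96.25%

Leila reaches Everline along 2 paths.
Via Ardent: 75% × 15% = 11.25%.
Direct stake: 85% = 85%.
Total: 11.25% + 85% = 96.25%.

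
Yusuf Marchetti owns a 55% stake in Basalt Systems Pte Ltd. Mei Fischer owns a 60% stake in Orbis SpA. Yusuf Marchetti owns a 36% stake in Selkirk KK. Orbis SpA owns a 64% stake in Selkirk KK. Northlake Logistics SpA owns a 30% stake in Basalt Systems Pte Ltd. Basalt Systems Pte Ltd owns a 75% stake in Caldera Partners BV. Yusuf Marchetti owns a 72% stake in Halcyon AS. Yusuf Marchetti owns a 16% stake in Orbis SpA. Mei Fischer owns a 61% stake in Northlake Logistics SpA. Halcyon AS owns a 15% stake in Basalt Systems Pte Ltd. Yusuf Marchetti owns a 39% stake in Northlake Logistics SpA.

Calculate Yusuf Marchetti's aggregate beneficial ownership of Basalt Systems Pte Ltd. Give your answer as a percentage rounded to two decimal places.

77.50%

Yusuf reaches Basalt along 3 paths.
Via Halcyon: 72% × 15% = 10.8%.
Direct stake: 55% = 55%.
Via Northlake: 39% × 30% = 11.7%.
Total: 10.8% + 55% + 11.7% = 77.5%.
Rounded: 77.50%.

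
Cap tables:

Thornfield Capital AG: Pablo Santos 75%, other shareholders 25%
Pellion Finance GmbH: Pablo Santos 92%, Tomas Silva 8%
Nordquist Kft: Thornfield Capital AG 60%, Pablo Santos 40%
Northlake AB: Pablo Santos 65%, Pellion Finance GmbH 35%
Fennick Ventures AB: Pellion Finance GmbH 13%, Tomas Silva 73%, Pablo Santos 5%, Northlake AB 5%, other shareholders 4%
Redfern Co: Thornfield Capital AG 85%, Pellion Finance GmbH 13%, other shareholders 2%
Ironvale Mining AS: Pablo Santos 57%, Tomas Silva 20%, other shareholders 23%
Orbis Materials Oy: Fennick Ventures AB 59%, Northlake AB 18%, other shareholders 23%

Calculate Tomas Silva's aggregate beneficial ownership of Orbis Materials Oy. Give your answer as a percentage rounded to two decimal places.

44.27%

Tomas reaches Orbis along 4 paths.
Via Pellion → Fennick: 8% × 13% × 59% = 0.6136%.
Via Fennick: 73% × 59% = 43.07%.
Via Pellion → Northlake → Fennick: 8% × 35% × 5% × 59% = 0.0826%.
Via Pellion → Northlake: 8% × 35% × 18% = 0.504%.
Total: 0.6136% + 43.07% + 0.0826% + 0.504% = 44.2702%.
Rounded: 44.27%.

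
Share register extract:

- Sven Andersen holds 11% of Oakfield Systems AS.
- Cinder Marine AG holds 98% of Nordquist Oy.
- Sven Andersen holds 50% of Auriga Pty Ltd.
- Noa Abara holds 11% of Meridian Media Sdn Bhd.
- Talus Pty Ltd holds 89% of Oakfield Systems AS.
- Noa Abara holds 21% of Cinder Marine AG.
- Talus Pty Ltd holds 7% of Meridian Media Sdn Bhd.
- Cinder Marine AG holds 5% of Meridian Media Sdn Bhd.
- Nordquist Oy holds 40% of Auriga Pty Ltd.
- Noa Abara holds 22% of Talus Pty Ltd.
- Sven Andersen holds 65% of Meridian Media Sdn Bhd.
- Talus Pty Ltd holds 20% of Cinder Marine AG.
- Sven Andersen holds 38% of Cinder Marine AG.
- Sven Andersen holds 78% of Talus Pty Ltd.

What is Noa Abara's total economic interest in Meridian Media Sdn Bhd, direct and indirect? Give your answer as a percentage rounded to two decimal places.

Noa reaches Meridian along 4 paths.
Direct stake: 11% = 11%.
Via Talus: 22% × 7% = 1.54%.
Via Talus → Cinder: 22% × 20% × 5% = 0.22%.
Via Cinder: 21% × 5% = 1.05%.
Total: 11% + 1.54% + 0.22% + 1.05% = 13.81%.

13.81%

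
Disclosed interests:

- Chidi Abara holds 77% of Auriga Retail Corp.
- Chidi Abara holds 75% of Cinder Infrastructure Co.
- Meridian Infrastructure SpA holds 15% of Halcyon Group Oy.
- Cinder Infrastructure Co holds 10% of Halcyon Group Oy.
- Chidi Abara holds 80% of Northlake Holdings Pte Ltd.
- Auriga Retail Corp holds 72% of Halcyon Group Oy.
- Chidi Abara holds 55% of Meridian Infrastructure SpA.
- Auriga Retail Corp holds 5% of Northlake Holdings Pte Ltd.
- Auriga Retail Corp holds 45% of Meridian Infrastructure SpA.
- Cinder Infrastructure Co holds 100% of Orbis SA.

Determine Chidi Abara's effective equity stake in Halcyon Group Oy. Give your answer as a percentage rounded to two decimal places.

Chidi reaches Halcyon along 4 paths.
Via Cinder: 75% × 10% = 7.5%.
Via Auriga → Meridian: 77% × 45% × 15% = 5.1975%.
Via Meridian: 55% × 15% = 8.25%.
Via Auriga: 77% × 72% = 55.44%.
Total: 7.5% + 5.1975% + 8.25% + 55.44% = 76.3875%.
Rounded: 76.39%.

76.39%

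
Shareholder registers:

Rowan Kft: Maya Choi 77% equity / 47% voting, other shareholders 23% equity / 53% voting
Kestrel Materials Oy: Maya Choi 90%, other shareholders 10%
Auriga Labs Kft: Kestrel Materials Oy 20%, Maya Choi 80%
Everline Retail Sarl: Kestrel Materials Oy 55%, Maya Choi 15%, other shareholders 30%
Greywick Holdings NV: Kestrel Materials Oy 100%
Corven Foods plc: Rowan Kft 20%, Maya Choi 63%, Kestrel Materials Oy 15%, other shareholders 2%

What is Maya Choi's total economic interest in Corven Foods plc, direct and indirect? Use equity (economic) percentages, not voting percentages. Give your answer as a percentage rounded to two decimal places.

Maya reaches Corven along 3 paths.
Via Rowan: 77% × 20% = 15.4%.
Direct stake: 63% = 63%.
Via Kestrel: 90% × 15% = 13.5%.
Total: 15.4% + 63% + 13.5% = 91.9%.
Rounded: 91.90%.

91.90%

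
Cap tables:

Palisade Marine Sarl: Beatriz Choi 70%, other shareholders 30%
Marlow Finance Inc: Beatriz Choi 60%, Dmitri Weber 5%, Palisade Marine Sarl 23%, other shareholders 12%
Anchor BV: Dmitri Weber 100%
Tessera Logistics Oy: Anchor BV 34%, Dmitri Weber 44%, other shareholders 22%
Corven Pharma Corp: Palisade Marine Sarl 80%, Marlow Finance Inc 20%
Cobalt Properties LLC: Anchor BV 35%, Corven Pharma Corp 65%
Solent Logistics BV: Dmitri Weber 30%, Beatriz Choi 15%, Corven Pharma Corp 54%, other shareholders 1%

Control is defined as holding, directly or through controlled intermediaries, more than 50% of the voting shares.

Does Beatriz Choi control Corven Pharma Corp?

Beatriz holds 70% of Palisade, so Beatriz controls Palisade.
Beatriz and Palisade together hold 60% + 23% = 83% of Marlow, so Beatriz controls Marlow.
Palisade and Marlow together hold 80% + 20% = 100% of Corven, so Beatriz controls Corven.

Yes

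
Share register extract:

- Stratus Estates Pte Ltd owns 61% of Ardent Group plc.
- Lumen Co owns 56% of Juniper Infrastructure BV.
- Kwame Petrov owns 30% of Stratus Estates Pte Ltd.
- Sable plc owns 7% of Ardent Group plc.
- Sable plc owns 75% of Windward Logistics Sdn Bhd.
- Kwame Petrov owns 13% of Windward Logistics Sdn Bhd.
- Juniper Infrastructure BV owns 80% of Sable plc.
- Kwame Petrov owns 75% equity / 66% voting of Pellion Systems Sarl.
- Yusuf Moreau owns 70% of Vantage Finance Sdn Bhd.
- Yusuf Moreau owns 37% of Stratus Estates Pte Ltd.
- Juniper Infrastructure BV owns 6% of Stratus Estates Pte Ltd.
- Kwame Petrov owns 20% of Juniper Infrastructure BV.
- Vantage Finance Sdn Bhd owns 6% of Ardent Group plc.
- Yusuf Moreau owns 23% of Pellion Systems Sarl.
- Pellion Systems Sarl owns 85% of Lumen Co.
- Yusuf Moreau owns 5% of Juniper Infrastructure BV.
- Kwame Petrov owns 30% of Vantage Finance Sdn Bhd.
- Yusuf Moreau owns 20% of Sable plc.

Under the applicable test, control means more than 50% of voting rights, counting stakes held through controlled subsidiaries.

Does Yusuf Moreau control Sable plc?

Yusuf holds 70% of Vantage, so Yusuf controls Vantage.
In Sable, Yusuf's side holds only 20%, not > 50%.
So Yusuf does not control Sable.

No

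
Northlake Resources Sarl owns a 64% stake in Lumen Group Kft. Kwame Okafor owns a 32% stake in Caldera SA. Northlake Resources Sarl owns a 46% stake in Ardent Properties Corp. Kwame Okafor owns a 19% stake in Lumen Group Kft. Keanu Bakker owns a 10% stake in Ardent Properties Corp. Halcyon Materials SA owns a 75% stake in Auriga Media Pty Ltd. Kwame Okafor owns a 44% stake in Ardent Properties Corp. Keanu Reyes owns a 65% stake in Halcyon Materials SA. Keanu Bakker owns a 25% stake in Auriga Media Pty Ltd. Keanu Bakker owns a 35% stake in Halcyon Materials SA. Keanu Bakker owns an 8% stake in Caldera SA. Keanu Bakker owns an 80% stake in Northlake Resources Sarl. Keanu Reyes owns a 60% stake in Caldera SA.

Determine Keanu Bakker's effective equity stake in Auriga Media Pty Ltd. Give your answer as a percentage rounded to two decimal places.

Keanu Bakker reaches Auriga along 2 paths.
Via Halcyon: 35% × 75% = 26.25%.
Direct stake: 25% = 25%.
Total: 26.25% + 25% = 51.25%.

51.25%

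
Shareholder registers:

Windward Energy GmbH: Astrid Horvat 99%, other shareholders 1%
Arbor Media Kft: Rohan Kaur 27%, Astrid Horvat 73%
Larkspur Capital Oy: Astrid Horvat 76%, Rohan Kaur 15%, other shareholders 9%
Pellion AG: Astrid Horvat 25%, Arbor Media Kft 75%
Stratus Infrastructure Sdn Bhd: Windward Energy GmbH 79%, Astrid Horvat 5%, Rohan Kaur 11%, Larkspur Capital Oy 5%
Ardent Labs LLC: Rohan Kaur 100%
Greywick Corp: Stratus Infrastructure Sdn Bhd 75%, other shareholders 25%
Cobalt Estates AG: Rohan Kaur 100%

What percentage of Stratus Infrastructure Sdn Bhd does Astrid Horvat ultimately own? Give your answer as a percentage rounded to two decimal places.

Astrid reaches Stratus along 3 paths.
Via Windward: 99% × 79% = 78.21%.
Direct stake: 5% = 5%.
Via Larkspur: 76% × 5% = 3.8%.
Total: 78.21% + 5% + 3.8% = 87.01%.

87.01%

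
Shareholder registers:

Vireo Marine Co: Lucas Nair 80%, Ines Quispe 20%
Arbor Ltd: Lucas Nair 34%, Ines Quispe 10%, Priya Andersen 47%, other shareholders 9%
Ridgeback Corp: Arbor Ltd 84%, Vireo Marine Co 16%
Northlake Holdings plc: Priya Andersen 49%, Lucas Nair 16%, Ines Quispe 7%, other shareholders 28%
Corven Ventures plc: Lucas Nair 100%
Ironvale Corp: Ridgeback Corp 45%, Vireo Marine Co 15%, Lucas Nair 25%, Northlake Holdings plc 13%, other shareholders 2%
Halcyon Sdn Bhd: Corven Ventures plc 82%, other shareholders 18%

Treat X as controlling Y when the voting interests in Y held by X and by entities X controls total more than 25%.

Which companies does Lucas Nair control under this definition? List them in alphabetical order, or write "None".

Arbor Ltd, Corven Ventures plc, Halcyon Sdn Bhd, Ironvale Corp, Ridgeback Corp, Vireo Marine Co

Lucas holds 80% of Vireo, so Lucas controls Vireo.
Lucas holds 34% of Arbor, so Lucas controls Arbor.
Arbor and Vireo together hold 84% + 16% = 100% of Ridgeback, so Lucas controls Ridgeback.
Lucas holds 100% of Corven, so Lucas controls Corven.
Ridgeback and Vireo and Lucas together hold 45% + 15% + 25% = 85% of Ironvale, so Lucas controls Ironvale.
Corven holds 82% of Halcyon, so Lucas controls Halcyon.
No other company's threshold is met.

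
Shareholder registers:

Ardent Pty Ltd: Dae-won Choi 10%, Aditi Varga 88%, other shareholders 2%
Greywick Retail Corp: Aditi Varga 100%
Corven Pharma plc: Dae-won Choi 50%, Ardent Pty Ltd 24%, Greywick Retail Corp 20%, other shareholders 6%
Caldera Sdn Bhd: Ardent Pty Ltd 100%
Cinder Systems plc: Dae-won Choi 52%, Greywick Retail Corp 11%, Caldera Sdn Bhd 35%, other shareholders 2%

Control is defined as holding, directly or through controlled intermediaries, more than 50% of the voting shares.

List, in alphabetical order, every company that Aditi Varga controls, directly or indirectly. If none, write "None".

Aditi holds 88% of Ardent, so Aditi controls Ardent.
Aditi holds 100% of Greywick, so Aditi controls Greywick.
Ardent holds 100% of Caldera, so Aditi controls Caldera.
No other company's threshold is met.

Ardent Pty Ltd, Caldera Sdn Bhd, Greywick Retail Corp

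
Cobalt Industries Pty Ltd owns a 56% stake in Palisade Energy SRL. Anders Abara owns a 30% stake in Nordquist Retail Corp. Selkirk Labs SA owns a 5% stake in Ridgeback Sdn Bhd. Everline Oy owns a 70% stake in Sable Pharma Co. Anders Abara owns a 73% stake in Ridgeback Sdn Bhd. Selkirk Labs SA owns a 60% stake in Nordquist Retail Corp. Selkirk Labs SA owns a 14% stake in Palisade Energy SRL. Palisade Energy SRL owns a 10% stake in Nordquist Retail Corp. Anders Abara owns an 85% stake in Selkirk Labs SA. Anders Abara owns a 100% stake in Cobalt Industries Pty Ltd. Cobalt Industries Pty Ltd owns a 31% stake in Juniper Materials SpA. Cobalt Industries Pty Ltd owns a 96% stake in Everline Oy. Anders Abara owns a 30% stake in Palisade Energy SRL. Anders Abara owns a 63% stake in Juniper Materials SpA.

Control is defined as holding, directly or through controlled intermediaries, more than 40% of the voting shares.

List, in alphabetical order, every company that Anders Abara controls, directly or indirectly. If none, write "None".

Anders holds 100% of Cobalt, so Anders controls Cobalt.
Anders holds 85% of Selkirk, so Anders controls Selkirk.
Anders and Cobalt and Selkirk together hold 30% + 56% + 14% = 100% of Palisade, so Anders controls Palisade.
Cobalt holds 96% of Everline, so Anders controls Everline.
Palisade and Anders and Selkirk together hold 10% + 30% + 60% = 100% of Nordquist, so Anders controls Nordquist.
Everline holds 70% of Sable, so Anders controls Sable.
Selkirk and Anders together hold 5% + 73% = 78% of Ridgeback, so Anders controls Ridgeback.
Anders and Cobalt together hold 63% + 31% = 94% of Juniper, so Anders controls Juniper.

Cobalt Industries Pty Ltd, Everline Oy, Juniper Materials SpA, Nordquist Retail Corp, Palisade Energy SRL, Ridgeback Sdn Bhd, Sable Pharma Co, Selkirk Labs SA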